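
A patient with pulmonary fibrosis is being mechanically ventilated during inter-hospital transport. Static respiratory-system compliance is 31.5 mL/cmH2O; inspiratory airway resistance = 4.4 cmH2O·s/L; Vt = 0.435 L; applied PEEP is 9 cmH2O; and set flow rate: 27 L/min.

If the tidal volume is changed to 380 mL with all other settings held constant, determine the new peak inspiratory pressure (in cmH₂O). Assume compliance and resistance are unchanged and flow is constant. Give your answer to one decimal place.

23.0

Flow: 27 L/min ÷ 60 = 0.45 L/s.
PIP = Vt/C + R·V̇ + PEEP (constant-flow equation of motion).
Only the elastic term changes: ΔPIP = ΔVt / C = (380 − 435) / 31.5 = -1.746 cmH2O.
Original PIP = 435/31.5 + 4.4×0.45 + 9 = 24.79 cmH2O; new PIP = 24.79 + (-1.746) = 23.044 cmH2O.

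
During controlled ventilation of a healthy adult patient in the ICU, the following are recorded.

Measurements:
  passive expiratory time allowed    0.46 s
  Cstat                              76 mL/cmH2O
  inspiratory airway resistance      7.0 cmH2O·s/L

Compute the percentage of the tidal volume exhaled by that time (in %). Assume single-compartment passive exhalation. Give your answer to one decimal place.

τ = R × C = 7.0 × 76 mL/cmH2O = 7.0 × 0.076 L/cmH2O = 0.532 s.
Passive exhalation: V(t)/V₀ = e^(−t/τ) = e^(−0.46/0.532) = 0.4212.
Fraction exhaled = 1 − 0.4212 = 0.5788 → 57.88%.

57.9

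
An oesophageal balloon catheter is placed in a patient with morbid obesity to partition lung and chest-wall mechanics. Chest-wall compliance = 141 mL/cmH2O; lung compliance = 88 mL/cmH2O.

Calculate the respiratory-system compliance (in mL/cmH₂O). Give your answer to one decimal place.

Lung and chest wall are elastances in series: 1/Crs = 1/CL + 1/Ccw.
1/Crs = 1/88 + 1/141 = 0.01846.
Crs = 54.171 mL/cmH2O.

54.2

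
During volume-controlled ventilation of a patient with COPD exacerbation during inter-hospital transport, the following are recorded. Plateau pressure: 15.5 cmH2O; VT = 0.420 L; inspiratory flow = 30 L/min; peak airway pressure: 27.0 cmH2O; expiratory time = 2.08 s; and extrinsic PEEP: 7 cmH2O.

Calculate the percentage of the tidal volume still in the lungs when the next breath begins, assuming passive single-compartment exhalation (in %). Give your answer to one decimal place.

16.0

Flow: 30 L/min ÷ 60 = 0.5 L/s.
R = (PIP − Pplat)/V̇ = (27.0 − 15.5) / 0.5 = 11.5/0.5 = 23.0 cmH2O·s/L.
C = Vt/(Pplat − PEEP) = 420.0 / (15.5 − 7) = 420.0/8.5 = 49.412 mL/cmH2O.
τ = R × C = 23.0 × 0.04941 L/cmH2O = 1.136 s.
Fraction remaining at end-expiration = e^(−Te/τ) = e^(−2.08/1.136) = 0.1603 → 16.03%.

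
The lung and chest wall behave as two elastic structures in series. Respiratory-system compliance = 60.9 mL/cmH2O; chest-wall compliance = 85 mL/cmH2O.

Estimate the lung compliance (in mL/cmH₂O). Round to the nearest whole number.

1/CL = 1/Crs − 1/Ccw.
1/CL = 1/60.9 − 1/85 = 0.004656.
CL = 214.78 mL/cmH2O.

215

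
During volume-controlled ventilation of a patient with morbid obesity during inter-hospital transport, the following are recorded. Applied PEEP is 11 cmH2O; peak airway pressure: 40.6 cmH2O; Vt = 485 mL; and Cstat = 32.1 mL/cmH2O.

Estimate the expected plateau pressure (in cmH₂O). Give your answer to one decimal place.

26.1

Pplat = PEEP + Vt / Cstat = 11 + 485 / 32.1 = 11 + 15.109 = 26.109 cmH2O.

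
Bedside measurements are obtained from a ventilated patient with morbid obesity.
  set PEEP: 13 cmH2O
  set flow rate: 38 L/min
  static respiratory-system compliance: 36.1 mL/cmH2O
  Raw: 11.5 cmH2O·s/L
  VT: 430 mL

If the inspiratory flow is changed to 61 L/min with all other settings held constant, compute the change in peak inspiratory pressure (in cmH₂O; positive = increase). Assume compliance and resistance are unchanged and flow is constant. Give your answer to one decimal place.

4.4

Flow: 38 L/min ÷ 60 = 0.6333 L/s.
New flow: 61 L/min ÷ 60 = 1.0167 L/s.
PIP = Vt/C + R·V̇ + PEEP (constant-flow equation of motion).
Only the resistive term changes: ΔPIP = R × ΔV̇ = 11.5 × (1.0167 − 0.6333) = 11.5 × 0.3834 = 4.409 cmH2O.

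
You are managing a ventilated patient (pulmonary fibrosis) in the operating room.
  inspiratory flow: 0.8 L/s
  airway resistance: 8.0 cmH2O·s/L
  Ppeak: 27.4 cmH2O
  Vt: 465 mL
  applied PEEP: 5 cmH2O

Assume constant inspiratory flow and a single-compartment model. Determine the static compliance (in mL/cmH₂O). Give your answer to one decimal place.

29.1

Equation of motion (constant flow): PIP = Vt/C + R·V̇ + PEEP.
Vt/C = PIP − R·V̇ − PEEP = 27.4 − 8.0×0.8 − 5 = 27.4 − 6.4 − 5 = 16.0 cmH2O.
C = Vt / 16.0 = 465 / 16.0 = 29.063 mL/cmH2O.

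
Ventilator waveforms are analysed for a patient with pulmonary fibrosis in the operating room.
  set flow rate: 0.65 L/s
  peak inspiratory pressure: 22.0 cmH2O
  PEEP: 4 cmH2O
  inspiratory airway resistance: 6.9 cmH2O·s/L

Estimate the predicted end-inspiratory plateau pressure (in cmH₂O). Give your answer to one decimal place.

17.5

Pplat = PIP − Raw × flow = 22.0 − 6.9 × 0.65 = 22.0 − 4.485 = 17.515 cmH2O.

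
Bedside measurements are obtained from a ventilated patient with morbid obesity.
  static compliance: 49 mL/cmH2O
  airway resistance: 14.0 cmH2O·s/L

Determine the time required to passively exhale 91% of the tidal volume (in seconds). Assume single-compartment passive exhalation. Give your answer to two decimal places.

1.65

τ = R × C = 14.0 × 49 mL/cmH2O = 14.0 × 0.049 L/cmH2O = 0.686 s.
Exhaled fraction f = 1 − e^(−t/τ) → t = −τ·ln(1 − f) = −0.686·ln(0.09) = 1.652 s.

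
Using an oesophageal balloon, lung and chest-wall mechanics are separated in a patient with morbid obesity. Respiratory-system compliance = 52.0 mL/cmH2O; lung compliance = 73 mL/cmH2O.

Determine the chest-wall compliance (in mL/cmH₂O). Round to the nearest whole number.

1/Ccw = 1/Crs − 1/CL.
1/Ccw = 1/52.0 − 1/73 = 0.005532.
Ccw = 180.77 mL/cmH2O.

181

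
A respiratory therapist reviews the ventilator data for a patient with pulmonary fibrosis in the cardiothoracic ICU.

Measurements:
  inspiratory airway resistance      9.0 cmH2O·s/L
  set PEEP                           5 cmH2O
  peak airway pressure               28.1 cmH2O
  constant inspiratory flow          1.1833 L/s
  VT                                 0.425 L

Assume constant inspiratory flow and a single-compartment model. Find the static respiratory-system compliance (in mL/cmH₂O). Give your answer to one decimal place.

34.1

Equation of motion (constant flow): PIP = Vt/C + R·V̇ + PEEP.
Vt/C = PIP − R·V̇ − PEEP = 28.1 − 9.0×1.1833 − 5 = 28.1 − 10.65 − 5 = 12.45 cmH2O.
C = Vt / 12.45 = 425 / 12.45 = 34.137 mL/cmH2O.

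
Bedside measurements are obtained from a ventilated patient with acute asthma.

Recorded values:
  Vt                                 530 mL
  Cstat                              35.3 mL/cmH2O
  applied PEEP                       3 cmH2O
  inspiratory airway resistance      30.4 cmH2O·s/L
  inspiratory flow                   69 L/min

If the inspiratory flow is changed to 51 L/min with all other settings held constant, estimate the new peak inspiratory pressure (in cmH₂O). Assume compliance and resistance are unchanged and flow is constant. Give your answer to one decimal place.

Flow: 69 L/min ÷ 60 = 1.15 L/s.
New flow: 51 L/min ÷ 60 = 0.85 L/s.
PIP = Vt/C + R·V̇ + PEEP (constant-flow equation of motion).
Only the resistive term changes: ΔPIP = R × ΔV̇ = 30.4 × (0.85 − 1.15) = 30.4 × -0.3 = -9.12 cmH2O.
Original PIP = 530/35.3 + 30.4×1.15 + 3 = 52.974 cmH2O; new PIP = 52.974 + (-9.12) = 43.854 cmH2O.

43.9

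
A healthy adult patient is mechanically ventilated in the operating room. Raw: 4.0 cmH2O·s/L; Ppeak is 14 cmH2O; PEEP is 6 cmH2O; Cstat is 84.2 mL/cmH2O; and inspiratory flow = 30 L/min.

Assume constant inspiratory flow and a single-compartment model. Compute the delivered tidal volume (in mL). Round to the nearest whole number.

505

Flow: 30 L/min ÷ 60 = 0.5 L/s.
Equation of motion (constant flow): PIP = Vt/C + R·V̇ + PEEP.
Vt/C = PIP − R·V̇ − PEEP = 14 − 2.0 − 6 = 6.0 cmH2O.
Vt = C × 6.0 = 84.2 × 6.0 = 505.2 mL.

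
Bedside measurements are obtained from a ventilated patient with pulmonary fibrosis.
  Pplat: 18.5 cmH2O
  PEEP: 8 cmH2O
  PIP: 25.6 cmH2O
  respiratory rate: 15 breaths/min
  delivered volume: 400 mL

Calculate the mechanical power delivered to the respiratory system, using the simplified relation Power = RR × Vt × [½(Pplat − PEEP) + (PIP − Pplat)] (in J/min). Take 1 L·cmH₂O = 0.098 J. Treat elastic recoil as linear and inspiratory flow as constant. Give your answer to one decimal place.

Per-breath work = Vt × [½(Pplat−PEEP) + (PIP−Pplat)] = 0.400 × [0.5×10.5 + 7.1] = 0.400 × 12.35 = 4.94 L·cmH2O.
Power = 15 × 4.94 = 74.1 L·cmH2O/min.
× 0.098 J/(L·cmH2O) → 7.262 J/min.

7.3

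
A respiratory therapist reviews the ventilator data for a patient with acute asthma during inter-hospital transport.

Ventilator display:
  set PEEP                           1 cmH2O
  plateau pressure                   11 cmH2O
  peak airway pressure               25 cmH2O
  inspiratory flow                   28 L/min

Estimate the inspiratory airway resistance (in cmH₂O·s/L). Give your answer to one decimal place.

Flow: 28 L/min ÷ 60 = 0.4667 L/s.
Raw = (PIP − Pplat) / flow = (25 − 11) / 0.4667 = 14.0 / 0.4667 = 29.998 cmH2O·s/L.

30.0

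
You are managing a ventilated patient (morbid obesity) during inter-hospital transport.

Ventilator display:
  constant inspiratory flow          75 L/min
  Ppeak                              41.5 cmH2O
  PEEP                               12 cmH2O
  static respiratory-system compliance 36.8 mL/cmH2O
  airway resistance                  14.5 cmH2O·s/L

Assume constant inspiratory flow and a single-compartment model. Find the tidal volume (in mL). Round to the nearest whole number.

Flow: 75 L/min ÷ 60 = 1.25 L/s.
Equation of motion (constant flow): PIP = Vt/C + R·V̇ + PEEP.
Vt/C = PIP − R·V̇ − PEEP = 41.5 − 18.125 − 12 = 11.375 cmH2O.
Vt = C × 11.375 = 36.8 × 11.375 = 418.6 mL.

419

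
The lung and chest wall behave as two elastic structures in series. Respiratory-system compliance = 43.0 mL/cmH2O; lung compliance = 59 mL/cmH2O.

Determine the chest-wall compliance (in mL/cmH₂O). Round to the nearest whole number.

159

1/Ccw = 1/Crs − 1/CL.
1/Ccw = 1/43.0 − 1/59 = 0.006307.
Ccw = 158.55 mL/cmH2O.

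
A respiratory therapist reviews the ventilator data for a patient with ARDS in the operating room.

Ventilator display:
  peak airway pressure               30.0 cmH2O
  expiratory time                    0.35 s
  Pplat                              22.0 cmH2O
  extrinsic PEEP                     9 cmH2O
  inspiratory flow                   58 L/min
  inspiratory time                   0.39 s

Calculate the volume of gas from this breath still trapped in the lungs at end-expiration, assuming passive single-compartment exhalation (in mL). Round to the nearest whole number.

88

Flow: 58 L/min ÷ 60 = 0.9667 L/s.
Vt = flow × Ti = 0.9667 L/s × 0.39 s × 1000 mL/L = 377.01 mL.
R = (PIP − Pplat)/V̇ = (30.0 − 22.0) / 0.9667 = 8.0/0.9667 = 8.276 cmH2O·s/L.
C = Vt/(Pplat − PEEP) = 377.01 / (22.0 − 9) = 377.01/13.0 = 29.001 mL/cmH2O.
τ = R × C = 8.276 × 0.029 L/cmH2O = 0.24 s.
Fraction remaining = e^(−Te/τ) = e^(−0.35/0.24) = 0.2326.
Trapped volume = 377.01 × 0.2326 = 87.693 mL.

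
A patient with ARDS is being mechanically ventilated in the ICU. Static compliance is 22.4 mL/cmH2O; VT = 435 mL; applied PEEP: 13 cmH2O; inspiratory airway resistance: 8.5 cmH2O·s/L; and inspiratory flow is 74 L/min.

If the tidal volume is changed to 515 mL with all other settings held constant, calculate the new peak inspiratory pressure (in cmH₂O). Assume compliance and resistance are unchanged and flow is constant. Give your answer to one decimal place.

Flow: 74 L/min ÷ 60 = 1.2333 L/s.
PIP = Vt/C + R·V̇ + PEEP (constant-flow equation of motion).
Only the elastic term changes: ΔPIP = ΔVt / C = (515 − 435) / 22.4 = 3.571 cmH2O.
Original PIP = 435/22.4 + 8.5×1.2333 + 13 = 42.903 cmH2O; new PIP = 42.903 + (3.571) = 46.474 cmH2O.

46.5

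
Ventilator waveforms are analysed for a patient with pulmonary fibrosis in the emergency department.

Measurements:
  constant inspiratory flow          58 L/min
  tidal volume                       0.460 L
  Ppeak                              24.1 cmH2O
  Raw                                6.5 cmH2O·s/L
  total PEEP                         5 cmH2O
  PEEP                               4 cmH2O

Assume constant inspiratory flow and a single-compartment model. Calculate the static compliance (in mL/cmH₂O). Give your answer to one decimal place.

Flow: 58 L/min ÷ 60 = 0.9667 L/s.
Total PEEP = 5 cmH2O (set 4 + intrinsic 1); this is the baseline alveolar pressure.
Equation of motion (constant flow): PIP = Vt/C + R·V̇ + PEEP.
Vt/C = PIP − R·V̇ − PEEP = 24.1 − 6.5×0.9667 − 5 = 24.1 − 6.284 − 5 = 12.816 cmH2O.
C = Vt / 12.816 = 460 / 12.816 = 35.893 mL/cmH2O.

35.9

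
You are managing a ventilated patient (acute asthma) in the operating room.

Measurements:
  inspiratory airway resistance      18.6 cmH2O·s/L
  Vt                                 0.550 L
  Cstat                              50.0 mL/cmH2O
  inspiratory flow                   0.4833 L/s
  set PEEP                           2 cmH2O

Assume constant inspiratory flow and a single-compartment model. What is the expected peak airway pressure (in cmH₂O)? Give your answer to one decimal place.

22.0

Equation of motion (constant flow): PIP = Vt/C + R·V̇ + PEEP.
PIP = 550/50.0 + 18.6×0.4833 + 2 = 11.0 + 8.989 + 2 = 21.989 cmH2O.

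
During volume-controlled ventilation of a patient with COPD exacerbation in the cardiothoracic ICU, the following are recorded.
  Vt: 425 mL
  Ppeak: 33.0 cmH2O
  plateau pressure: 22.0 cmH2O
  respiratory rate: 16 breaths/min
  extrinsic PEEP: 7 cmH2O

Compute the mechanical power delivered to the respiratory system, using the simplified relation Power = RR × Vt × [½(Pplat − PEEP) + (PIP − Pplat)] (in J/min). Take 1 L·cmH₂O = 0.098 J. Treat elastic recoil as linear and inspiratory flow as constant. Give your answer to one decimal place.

Per-breath work = Vt × [½(Pplat−PEEP) + (PIP−Pplat)] = 0.425 × [0.5×15.0 + 11.0] = 0.425 × 18.5 = 7.863 L·cmH2O.
Power = 16 × 7.863 = 125.81 L·cmH2O/min.
× 0.098 J/(L·cmH2O) → 12.329 J/min.

12.3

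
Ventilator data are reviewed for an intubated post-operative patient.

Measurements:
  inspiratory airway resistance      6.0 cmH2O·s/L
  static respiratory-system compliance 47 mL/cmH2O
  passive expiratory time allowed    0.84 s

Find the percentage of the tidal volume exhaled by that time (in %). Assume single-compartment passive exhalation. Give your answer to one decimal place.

τ = R × C = 6.0 × 47 mL/cmH2O = 6.0 × 0.047 L/cmH2O = 0.282 s.
Passive exhalation: V(t)/V₀ = e^(−t/τ) = e^(−0.84/0.282) = 0.05086.
Fraction exhaled = 1 − 0.05086 = 0.9491 → 94.91%.

94.9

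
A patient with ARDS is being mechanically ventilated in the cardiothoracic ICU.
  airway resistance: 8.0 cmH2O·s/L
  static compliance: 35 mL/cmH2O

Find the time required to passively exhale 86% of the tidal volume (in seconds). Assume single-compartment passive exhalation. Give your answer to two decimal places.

τ = R × C = 8.0 × 35 mL/cmH2O = 8.0 × 0.035 L/cmH2O = 0.28 s.
Exhaled fraction f = 1 − e^(−t/τ) → t = −τ·ln(1 − f) = −0.28·ln(0.14) = 0.5505 s.

0.55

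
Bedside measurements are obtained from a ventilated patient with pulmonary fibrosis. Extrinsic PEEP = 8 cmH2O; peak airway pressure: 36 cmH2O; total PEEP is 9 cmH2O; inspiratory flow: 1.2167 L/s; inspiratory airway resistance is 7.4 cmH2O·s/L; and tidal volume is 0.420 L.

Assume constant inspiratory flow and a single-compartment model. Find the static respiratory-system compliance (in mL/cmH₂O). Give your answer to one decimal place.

Total PEEP = 9 cmH2O (set 8 + intrinsic 1); this is the baseline alveolar pressure.
Equation of motion (constant flow): PIP = Vt/C + R·V̇ + PEEP.
Vt/C = PIP − R·V̇ − PEEP = 36 − 7.4×1.2167 − 9 = 36 − 9.004 − 9 = 17.996 cmH2O.
C = Vt / 17.996 = 420 / 17.996 = 23.339 mL/cmH2O.

23.3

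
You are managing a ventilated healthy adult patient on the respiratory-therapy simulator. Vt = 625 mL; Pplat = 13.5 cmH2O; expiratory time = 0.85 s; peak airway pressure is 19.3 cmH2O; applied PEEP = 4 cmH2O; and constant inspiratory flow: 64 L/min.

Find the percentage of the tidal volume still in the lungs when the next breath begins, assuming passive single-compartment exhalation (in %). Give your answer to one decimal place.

9.3

Flow: 64 L/min ÷ 60 = 1.0667 L/s.
R = (PIP − Pplat)/V̇ = (19.3 − 13.5) / 1.0667 = 5.8/1.0667 = 5.437 cmH2O·s/L.
C = Vt/(Pplat − PEEP) = 625.0 / (13.5 − 4) = 625.0/9.5 = 65.789 mL/cmH2O.
τ = R × C = 5.437 × 0.06579 L/cmH2O = 0.3577 s.
Fraction remaining at end-expiration = e^(−Te/τ) = e^(−0.85/0.3577) = 0.09289 → 9.289%.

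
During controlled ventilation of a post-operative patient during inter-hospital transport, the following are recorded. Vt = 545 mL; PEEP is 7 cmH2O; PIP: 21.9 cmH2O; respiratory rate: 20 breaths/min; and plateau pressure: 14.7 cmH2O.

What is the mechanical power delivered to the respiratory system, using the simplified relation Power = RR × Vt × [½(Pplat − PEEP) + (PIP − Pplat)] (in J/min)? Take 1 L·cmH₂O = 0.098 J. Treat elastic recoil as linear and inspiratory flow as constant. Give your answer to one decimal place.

11.8

Per-breath work = Vt × [½(Pplat−PEEP) + (PIP−Pplat)] = 0.545 × [0.5×7.7 + 7.2] = 0.545 × 11.05 = 6.022 L·cmH2O.
Power = 20 × 6.022 = 120.44 L·cmH2O/min.
× 0.098 J/(L·cmH2O) → 11.803 J/min.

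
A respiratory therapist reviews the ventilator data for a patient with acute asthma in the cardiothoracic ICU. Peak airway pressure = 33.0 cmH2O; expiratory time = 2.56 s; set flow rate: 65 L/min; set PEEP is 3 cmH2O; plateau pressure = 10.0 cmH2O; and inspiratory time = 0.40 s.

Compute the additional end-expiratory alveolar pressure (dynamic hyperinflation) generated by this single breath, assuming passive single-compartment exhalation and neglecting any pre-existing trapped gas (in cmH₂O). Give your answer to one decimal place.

Flow: 65 L/min ÷ 60 = 1.0833 L/s.
Vt = flow × Ti = 1.0833 L/s × 0.40 s × 1000 mL/L = 433.32 mL.
R = (PIP − Pplat)/V̇ = (33.0 − 10.0) / 1.0833 = 23.0/1.0833 = 21.231 cmH2O·s/L.
C = Vt/(Pplat − PEEP) = 433.32 / (10.0 − 3) = 433.32/7.0 = 61.903 mL/cmH2O.
τ = R × C = 21.231 × 0.0619 L/cmH2O = 1.314 s.
Fraction remaining = e^(−Te/τ) = e^(−2.56/1.314) = 0.1425; trapped volume = 433.32 × 0.1425 = 61.748 mL.
Additional alveolar pressure from trapping ≈ V_trapped / C = 61.748 / 61.903 = 0.9975 cmH2O.

1.0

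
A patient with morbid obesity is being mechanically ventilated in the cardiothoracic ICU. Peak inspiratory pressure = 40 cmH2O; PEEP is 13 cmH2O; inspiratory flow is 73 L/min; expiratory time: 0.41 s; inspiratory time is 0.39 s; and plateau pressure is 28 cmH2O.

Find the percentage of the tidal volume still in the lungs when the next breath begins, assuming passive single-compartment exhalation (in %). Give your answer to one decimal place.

Flow: 73 L/min ÷ 60 = 1.2167 L/s.
Vt = flow × Ti = 1.2167 L/s × 0.39 s × 1000 mL/L = 474.51 mL.
R = (PIP − Pplat)/V̇ = (40 − 28) / 1.2167 = 12.0/1.2167 = 9.863 cmH2O·s/L.
C = Vt/(Pplat − PEEP) = 474.51 / (28 − 13) = 474.51/15.0 = 31.634 mL/cmH2O.
τ = R × C = 9.863 × 0.03163 L/cmH2O = 0.312 s.
Fraction remaining at end-expiration = e^(−Te/τ) = e^(−0.41/0.312) = 0.2687 → 26.87%.

26.9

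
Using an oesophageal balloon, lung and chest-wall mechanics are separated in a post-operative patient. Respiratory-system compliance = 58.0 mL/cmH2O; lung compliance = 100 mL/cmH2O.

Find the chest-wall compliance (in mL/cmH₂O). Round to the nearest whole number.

138

1/Ccw = 1/Crs − 1/CL.
1/Ccw = 1/58.0 − 1/100 = 0.007241.
Ccw = 138.1 mL/cmH2O.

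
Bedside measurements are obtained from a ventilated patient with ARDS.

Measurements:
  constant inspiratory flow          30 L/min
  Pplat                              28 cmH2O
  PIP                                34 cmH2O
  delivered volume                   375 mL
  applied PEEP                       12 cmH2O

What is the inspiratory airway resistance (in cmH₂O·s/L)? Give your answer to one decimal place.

Flow: 30 L/min ÷ 60 = 0.5 L/s.
Raw = (PIP − Pplat) / flow = (34 − 28) / 0.5 = 6.0 / 0.5 = 12.0 cmH2O·s/L.

12.0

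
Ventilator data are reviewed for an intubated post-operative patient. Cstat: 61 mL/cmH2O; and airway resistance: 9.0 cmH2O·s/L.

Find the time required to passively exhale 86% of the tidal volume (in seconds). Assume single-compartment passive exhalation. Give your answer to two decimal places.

τ = R × C = 9.0 × 61 mL/cmH2O = 9.0 × 0.061 L/cmH2O = 0.549 s.
Exhaled fraction f = 1 − e^(−t/τ) → t = −τ·ln(1 − f) = −0.549·ln(0.14) = 1.079 s.

1.08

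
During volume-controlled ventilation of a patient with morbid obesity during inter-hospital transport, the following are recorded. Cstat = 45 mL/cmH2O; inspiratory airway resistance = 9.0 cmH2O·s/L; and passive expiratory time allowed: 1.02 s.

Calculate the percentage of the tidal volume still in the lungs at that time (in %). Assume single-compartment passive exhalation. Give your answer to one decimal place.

τ = R × C = 9.0 × 45 mL/cmH2O = 9.0 × 0.045 L/cmH2O = 0.405 s.
Passive exhalation: V(t)/V₀ = e^(−t/τ) = e^(−1.02/0.405) = 0.08058.
Fraction remaining = 0.08058 → 8.058%.

8.1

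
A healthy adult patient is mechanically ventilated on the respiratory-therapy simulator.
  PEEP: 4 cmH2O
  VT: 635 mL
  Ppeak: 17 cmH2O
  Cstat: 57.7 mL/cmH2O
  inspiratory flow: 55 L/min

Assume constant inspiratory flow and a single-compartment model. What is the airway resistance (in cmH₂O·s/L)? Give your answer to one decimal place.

2.2

Flow: 55 L/min ÷ 60 = 0.9167 L/s.
Equation of motion (constant flow): PIP = Vt/C + R·V̇ + PEEP.
R·V̇ = PIP − Vt/C − PEEP = 17 − 635/57.7 − 4 = 17 − 11.005 − 4 = 1.995 cmH2O.
R = 1.995 / 0.9167 = 2.176 cmH2O·s/L.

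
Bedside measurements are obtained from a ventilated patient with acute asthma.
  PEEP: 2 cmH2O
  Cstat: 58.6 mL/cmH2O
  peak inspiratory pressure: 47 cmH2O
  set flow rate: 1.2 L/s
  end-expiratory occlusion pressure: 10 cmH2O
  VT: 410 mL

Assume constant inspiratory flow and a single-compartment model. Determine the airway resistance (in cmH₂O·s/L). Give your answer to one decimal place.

25.0

Total PEEP = 10 cmH2O (set 2 + intrinsic 8); this is the baseline alveolar pressure.
Equation of motion (constant flow): PIP = Vt/C + R·V̇ + PEEP.
R·V̇ = PIP − Vt/C − PEEP = 47 − 410/58.6 − 10 = 47 − 6.997 − 10 = 30.003 cmH2O.
R = 30.003 / 1.2 = 25.003 cmH2O·s/L.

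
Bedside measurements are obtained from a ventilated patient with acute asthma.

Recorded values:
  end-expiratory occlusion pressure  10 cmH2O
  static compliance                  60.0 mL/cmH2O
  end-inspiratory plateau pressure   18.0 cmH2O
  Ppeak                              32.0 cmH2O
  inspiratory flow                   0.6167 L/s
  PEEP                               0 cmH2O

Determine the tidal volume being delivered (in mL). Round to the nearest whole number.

End-expiratory occlusion gives total PEEP = 10 cmH2O (intrinsic PEEP = 10 − 0 = 10). Use total PEEP for the elastic gradient.
Vt = Cstat × (Pplat − PEEPtotal) = 60.0 × (18.0 − 10) = 60.0 × 8.0 = 480.0 mL.

480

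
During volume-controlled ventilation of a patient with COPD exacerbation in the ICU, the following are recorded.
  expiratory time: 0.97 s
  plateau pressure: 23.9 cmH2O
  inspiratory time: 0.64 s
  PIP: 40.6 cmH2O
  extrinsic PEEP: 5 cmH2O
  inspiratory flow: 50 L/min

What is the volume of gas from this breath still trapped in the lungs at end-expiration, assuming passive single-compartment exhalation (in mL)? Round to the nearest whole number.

96

Flow: 50 L/min ÷ 60 = 0.8333 L/s.
Vt = flow × Ti = 0.8333 L/s × 0.64 s × 1000 mL/L = 533.31 mL.
R = (PIP − Pplat)/V̇ = (40.6 − 23.9) / 0.8333 = 16.7/0.8333 = 20.041 cmH2O·s/L.
C = Vt/(Pplat − PEEP) = 533.31 / (23.9 − 5) = 533.31/18.9 = 28.217 mL/cmH2O.
τ = R × C = 20.041 × 0.02822 L/cmH2O = 0.5656 s.
Fraction remaining = e^(−Te/τ) = e^(−0.97/0.5656) = 0.18.
Trapped volume = 533.31 × 0.18 = 95.996 mL.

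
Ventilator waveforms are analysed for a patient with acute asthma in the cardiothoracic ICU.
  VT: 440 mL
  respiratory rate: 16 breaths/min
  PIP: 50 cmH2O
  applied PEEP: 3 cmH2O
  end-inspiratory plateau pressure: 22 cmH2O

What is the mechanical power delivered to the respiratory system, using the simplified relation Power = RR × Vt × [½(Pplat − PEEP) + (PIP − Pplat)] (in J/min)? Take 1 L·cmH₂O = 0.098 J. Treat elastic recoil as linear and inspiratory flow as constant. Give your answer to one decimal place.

Per-breath work = Vt × [½(Pplat−PEEP) + (PIP−Pplat)] = 0.440 × [0.5×19.0 + 28.0] = 0.440 × 37.5 = 16.5 L·cmH2O.
Power = 16 × 16.5 = 264.0 L·cmH2O/min.
× 0.098 J/(L·cmH2O) → 25.872 J/min.

25.9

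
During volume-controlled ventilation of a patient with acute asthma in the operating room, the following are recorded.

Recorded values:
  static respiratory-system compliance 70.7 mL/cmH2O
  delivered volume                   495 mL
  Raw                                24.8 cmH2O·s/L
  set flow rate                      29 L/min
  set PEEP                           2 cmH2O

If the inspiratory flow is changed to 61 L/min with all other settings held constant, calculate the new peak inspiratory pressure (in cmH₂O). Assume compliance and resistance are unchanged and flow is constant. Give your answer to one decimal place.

Flow: 29 L/min ÷ 60 = 0.4833 L/s.
New flow: 61 L/min ÷ 60 = 1.0167 L/s.
PIP = Vt/C + R·V̇ + PEEP (constant-flow equation of motion).
Only the resistive term changes: ΔPIP = R × ΔV̇ = 24.8 × (1.0167 − 0.4833) = 24.8 × 0.5334 = 13.228 cmH2O.
Original PIP = 495/70.7 + 24.8×0.4833 + 2 = 20.987 cmH2O; new PIP = 20.987 + (13.228) = 34.215 cmH2O.

34.2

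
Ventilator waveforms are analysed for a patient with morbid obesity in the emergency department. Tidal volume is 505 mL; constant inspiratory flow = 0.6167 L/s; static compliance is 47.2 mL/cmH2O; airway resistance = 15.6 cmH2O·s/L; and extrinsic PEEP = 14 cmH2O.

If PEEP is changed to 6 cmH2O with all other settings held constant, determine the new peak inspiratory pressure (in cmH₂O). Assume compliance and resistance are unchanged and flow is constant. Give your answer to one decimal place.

PIP = Vt/C + R·V̇ + PEEP (constant-flow equation of motion).
Only the baseline term changes: ΔPIP = ΔPEEP = 6 − 14 = -8.0 cmH2O.
Original PIP = 505/47.2 + 15.6×0.6167 + 14 = 34.32 cmH2O; new PIP = 34.32 + (-8.0) = 26.32 cmH2O.

26.3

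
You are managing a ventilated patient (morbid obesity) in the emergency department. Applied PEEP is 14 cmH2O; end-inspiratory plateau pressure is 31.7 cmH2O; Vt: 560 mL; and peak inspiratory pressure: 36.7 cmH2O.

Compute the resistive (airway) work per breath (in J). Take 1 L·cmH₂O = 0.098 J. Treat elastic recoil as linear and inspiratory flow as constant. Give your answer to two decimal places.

With constant inspiratory flow the resistive pressure is constant at PIP − Pplat = 36.7 − 31.7 = 5.0 cmH2O, so resistive work = 5.0 × 0.560 = 2.8 L·cmH2O.
× 0.098 J/(L·cmH2O) → 0.2744 J.

0.27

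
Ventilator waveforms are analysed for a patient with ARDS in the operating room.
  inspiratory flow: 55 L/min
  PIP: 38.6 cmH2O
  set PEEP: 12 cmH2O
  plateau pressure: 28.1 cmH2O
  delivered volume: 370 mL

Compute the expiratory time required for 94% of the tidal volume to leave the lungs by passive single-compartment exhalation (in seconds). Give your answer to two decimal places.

0.74

Flow: 55 L/min ÷ 60 = 0.9167 L/s.
R = (PIP − Pplat)/V̇ = (38.6 − 28.1) / 0.9167 = 10.5/0.9167 = 11.454 cmH2O·s/L.
C = Vt/(Pplat − PEEP) = 370.0 / (28.1 − 12) = 370.0/16.1 = 22.981 mL/cmH2O.
τ = R × C = 11.454 × 0.02298 L/cmH2O = 0.2632 s.
t = −τ·ln(1 − 0.94) = −0.2632·ln(0.06) = 0.7405 s.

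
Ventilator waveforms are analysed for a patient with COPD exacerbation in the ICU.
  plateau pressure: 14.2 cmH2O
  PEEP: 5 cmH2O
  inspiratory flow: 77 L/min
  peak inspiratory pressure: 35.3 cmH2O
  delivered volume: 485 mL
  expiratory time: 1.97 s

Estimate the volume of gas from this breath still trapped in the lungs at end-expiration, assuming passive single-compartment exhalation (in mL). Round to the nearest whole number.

50

Flow: 77 L/min ÷ 60 = 1.2833 L/s.
R = (PIP − Pplat)/V̇ = (35.3 − 14.2) / 1.2833 = 21.1/1.2833 = 16.442 cmH2O·s/L.
C = Vt/(Pplat − PEEP) = 485.0 / (14.2 − 5) = 485.0/9.2 = 52.717 mL/cmH2O.
τ = R × C = 16.442 × 0.05272 L/cmH2O = 0.8668 s.
Fraction remaining = e^(−Te/τ) = e^(−1.97/0.8668) = 0.103.
Trapped volume = 485.0 × 0.103 = 49.955 mL.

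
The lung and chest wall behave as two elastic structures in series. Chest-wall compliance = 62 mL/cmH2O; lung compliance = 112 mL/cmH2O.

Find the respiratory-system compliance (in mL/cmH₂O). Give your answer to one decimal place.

39.9

Lung and chest wall are elastances in series: 1/Crs = 1/CL + 1/Ccw.
1/Crs = 1/112 + 1/62 = 0.02506.
Crs = 39.904 mL/cmH2O.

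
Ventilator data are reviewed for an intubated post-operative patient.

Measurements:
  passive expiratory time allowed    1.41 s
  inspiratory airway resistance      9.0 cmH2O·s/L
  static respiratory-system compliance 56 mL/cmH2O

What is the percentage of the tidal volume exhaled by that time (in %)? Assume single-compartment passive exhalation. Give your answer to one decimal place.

93.9

τ = R × C = 9.0 × 56 mL/cmH2O = 9.0 × 0.056 L/cmH2O = 0.504 s.
Passive exhalation: V(t)/V₀ = e^(−t/τ) = e^(−1.41/0.504) = 0.06096.
Fraction exhaled = 1 − 0.06096 = 0.939 → 93.9%.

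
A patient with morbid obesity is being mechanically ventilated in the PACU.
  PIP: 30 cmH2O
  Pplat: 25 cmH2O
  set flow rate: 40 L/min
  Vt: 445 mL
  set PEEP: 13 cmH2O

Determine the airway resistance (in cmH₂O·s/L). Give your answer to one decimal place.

7.5

Flow: 40 L/min ÷ 60 = 0.6667 L/s.
Raw = (PIP − Pplat) / flow = (30 − 25) / 0.6667 = 5.0 / 0.6667 = 7.5 cmH2O·s/L.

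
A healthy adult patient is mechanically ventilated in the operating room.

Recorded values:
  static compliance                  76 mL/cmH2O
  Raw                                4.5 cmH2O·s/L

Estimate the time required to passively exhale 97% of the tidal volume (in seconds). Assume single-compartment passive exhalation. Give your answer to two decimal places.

τ = R × C = 4.5 × 76 mL/cmH2O = 4.5 × 0.076 L/cmH2O = 0.342 s.
Exhaled fraction f = 1 − e^(−t/τ) → t = −τ·ln(1 − f) = −0.342·ln(0.03) = 1.199 s.

1.20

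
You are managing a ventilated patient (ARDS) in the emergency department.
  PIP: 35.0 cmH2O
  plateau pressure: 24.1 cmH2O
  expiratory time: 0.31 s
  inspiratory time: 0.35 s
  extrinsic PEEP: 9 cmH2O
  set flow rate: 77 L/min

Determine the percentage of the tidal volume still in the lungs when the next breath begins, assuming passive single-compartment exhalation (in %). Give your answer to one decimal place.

29.3

Flow: 77 L/min ÷ 60 = 1.2833 L/s.
Vt = flow × Ti = 1.2833 L/s × 0.35 s × 1000 mL/L = 449.16 mL.
R = (PIP − Pplat)/V̇ = (35.0 − 24.1) / 1.2833 = 10.9/1.2833 = 8.494 cmH2O·s/L.
C = Vt/(Pplat − PEEP) = 449.16 / (24.1 − 9) = 449.16/15.1 = 29.746 mL/cmH2O.
τ = R × C = 8.494 × 0.02975 L/cmH2O = 0.2527 s.
Fraction remaining at end-expiration = e^(−Te/τ) = e^(−0.31/0.2527) = 0.2932 → 29.32%.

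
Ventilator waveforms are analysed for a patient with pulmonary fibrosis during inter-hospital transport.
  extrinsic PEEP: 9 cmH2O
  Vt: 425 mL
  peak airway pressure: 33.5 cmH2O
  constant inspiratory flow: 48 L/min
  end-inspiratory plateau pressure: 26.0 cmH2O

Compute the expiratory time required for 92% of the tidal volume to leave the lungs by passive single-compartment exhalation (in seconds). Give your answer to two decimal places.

Flow: 48 L/min ÷ 60 = 0.8 L/s.
R = (PIP − Pplat)/V̇ = (33.5 − 26.0) / 0.8 = 7.5/0.8 = 9.375 cmH2O·s/L.
C = Vt/(Pplat − PEEP) = 425.0 / (26.0 − 9) = 425.0/17.0 = 25.0 mL/cmH2O.
τ = R × C = 9.375 × 0.025 L/cmH2O = 0.2344 s.
t = −τ·ln(1 − 0.92) = −0.2344·ln(0.08) = 0.592 s.

0.59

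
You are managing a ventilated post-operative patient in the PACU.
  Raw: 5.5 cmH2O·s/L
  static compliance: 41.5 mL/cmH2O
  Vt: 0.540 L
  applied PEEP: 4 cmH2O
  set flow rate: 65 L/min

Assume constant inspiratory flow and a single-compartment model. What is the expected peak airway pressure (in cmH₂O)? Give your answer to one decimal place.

23.0

Flow: 65 L/min ÷ 60 = 1.0833 L/s.
Equation of motion (constant flow): PIP = Vt/C + R·V̇ + PEEP.
PIP = 540/41.5 + 5.5×1.0833 + 4 = 13.012 + 5.958 + 4 = 22.97 cmH2O.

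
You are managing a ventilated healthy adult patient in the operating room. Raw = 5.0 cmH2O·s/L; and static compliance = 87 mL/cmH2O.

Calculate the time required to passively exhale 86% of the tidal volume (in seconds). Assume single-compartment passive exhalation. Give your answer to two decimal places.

τ = R × C = 5.0 × 87 mL/cmH2O = 5.0 × 0.087 L/cmH2O = 0.435 s.
Exhaled fraction f = 1 − e^(−t/τ) → t = −τ·ln(1 − f) = −0.435·ln(0.14) = 0.8553 s.

0.86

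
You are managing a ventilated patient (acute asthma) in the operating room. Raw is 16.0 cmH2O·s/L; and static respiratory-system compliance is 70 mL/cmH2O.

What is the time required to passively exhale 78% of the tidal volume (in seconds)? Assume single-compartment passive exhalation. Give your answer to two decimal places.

τ = R × C = 16.0 × 70 mL/cmH2O = 16.0 × 0.070 L/cmH2O = 1.12 s.
Exhaled fraction f = 1 − e^(−t/τ) → t = −τ·ln(1 − f) = −1.12·ln(0.22) = 1.696 s.

1.70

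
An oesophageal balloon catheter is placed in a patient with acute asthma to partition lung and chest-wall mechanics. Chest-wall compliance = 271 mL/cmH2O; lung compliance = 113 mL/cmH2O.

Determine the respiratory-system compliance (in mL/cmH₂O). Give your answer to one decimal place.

79.7

Lung and chest wall are elastances in series: 1/Crs = 1/CL + 1/Ccw.
1/Crs = 1/113 + 1/271 = 0.01254.
Crs = 79.745 mL/cmH2O.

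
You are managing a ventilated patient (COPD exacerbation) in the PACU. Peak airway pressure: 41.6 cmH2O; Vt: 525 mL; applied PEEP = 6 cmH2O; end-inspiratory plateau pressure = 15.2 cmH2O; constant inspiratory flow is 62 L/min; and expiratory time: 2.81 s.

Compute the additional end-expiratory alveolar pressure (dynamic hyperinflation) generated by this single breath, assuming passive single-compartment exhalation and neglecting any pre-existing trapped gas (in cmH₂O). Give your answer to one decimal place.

1.3

Flow: 62 L/min ÷ 60 = 1.0333 L/s.
R = (PIP − Pplat)/V̇ = (41.6 − 15.2) / 1.0333 = 26.4/1.0333 = 25.549 cmH2O·s/L.
C = Vt/(Pplat − PEEP) = 525.0 / (15.2 − 6) = 525.0/9.2 = 57.065 mL/cmH2O.
τ = R × C = 25.549 × 0.05707 L/cmH2O = 1.458 s.
Fraction remaining = e^(−Te/τ) = e^(−2.81/1.458) = 0.1455; trapped volume = 525.0 × 0.1455 = 76.388 mL.
Additional alveolar pressure from trapping ≈ V_trapped / C = 76.388 / 57.065 = 1.339 cmH2O.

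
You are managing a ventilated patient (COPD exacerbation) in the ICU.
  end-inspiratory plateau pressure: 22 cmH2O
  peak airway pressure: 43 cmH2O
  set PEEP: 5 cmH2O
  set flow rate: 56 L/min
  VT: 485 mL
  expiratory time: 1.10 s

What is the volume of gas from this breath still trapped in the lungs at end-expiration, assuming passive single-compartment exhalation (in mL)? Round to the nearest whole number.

87

Flow: 56 L/min ÷ 60 = 0.9333 L/s.
R = (PIP − Pplat)/V̇ = (43 − 22) / 0.9333 = 21.0/0.9333 = 22.501 cmH2O·s/L.
C = Vt/(Pplat − PEEP) = 485.0 / (22 − 5) = 485.0/17.0 = 28.529 mL/cmH2O.
τ = R × C = 22.501 × 0.02853 L/cmH2O = 0.642 s.
Fraction remaining = e^(−Te/τ) = e^(−1.10/0.642) = 0.1803.
Trapped volume = 485.0 × 0.1803 = 87.446 mL.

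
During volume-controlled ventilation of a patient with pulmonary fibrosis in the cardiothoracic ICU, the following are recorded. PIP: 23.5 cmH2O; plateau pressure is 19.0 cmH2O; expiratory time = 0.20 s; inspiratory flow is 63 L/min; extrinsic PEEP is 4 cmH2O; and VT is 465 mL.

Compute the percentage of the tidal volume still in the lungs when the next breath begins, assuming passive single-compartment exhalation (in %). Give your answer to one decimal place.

22.2

Flow: 63 L/min ÷ 60 = 1.05 L/s.
R = (PIP − Pplat)/V̇ = (23.5 − 19.0) / 1.05 = 4.5/1.05 = 4.286 cmH2O·s/L.
C = Vt/(Pplat − PEEP) = 465.0 / (19.0 − 4) = 465.0/15.0 = 31.0 mL/cmH2O.
τ = R × C = 4.286 × 0.031 L/cmH2O = 0.1329 s.
Fraction remaining at end-expiration = e^(−Te/τ) = e^(−0.20/0.1329) = 0.222 → 22.2%.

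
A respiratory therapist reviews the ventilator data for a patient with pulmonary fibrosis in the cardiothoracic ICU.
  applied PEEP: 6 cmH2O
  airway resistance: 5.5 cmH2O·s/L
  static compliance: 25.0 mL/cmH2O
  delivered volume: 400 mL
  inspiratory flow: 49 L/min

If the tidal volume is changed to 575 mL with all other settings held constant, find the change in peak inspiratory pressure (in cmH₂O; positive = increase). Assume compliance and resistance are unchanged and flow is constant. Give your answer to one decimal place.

PIP = Vt/C + R·V̇ + PEEP (constant-flow equation of motion).
Only the elastic term changes: ΔPIP = ΔVt / C = (575 − 400) / 25.0 = 7.0 cmH2O.

7.0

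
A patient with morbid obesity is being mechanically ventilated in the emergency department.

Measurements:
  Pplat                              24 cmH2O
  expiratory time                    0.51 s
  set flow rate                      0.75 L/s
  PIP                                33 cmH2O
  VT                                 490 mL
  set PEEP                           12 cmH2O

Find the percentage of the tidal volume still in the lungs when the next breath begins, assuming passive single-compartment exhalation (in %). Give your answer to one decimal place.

35.3

R = (PIP − Pplat)/V̇ = (33 − 24) / 0.75 = 9.0/0.75 = 12.0 cmH2O·s/L.
C = Vt/(Pplat − PEEP) = 490.0 / (24 − 12) = 490.0/12.0 = 40.833 mL/cmH2O.
τ = R × C = 12.0 × 0.04083 L/cmH2O = 0.49 s.
Fraction remaining at end-expiration = e^(−Te/τ) = e^(−0.51/0.49) = 0.3532 → 35.32%.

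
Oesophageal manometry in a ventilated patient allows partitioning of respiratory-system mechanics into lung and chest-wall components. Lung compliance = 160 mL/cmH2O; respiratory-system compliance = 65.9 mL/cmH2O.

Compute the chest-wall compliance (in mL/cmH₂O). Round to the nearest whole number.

112

1/Ccw = 1/Crs − 1/CL.
1/Ccw = 1/65.9 − 1/160 = 0.008925.
Ccw = 112.04 mL/cmH2O.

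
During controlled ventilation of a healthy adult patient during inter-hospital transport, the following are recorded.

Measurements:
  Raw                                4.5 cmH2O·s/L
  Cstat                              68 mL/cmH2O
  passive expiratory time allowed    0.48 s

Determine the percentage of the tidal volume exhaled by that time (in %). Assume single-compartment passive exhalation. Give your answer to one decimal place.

79.2

τ = R × C = 4.5 × 68 mL/cmH2O = 4.5 × 0.068 L/cmH2O = 0.306 s.
Passive exhalation: V(t)/V₀ = e^(−t/τ) = e^(−0.48/0.306) = 0.2083.
Fraction exhaled = 1 − 0.2083 = 0.7917 → 79.17%.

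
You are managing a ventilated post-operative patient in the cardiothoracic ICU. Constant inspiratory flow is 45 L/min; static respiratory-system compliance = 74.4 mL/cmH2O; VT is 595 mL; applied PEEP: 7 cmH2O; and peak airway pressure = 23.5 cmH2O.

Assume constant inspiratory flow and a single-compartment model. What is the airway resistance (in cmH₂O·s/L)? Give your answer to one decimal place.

Flow: 45 L/min ÷ 60 = 0.75 L/s.
Equation of motion (constant flow): PIP = Vt/C + R·V̇ + PEEP.
R·V̇ = PIP − Vt/C − PEEP = 23.5 − 595/74.4 − 7 = 23.5 − 7.997 − 7 = 8.503 cmH2O.
R = 8.503 / 0.75 = 11.337 cmH2O·s/L.

11.3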